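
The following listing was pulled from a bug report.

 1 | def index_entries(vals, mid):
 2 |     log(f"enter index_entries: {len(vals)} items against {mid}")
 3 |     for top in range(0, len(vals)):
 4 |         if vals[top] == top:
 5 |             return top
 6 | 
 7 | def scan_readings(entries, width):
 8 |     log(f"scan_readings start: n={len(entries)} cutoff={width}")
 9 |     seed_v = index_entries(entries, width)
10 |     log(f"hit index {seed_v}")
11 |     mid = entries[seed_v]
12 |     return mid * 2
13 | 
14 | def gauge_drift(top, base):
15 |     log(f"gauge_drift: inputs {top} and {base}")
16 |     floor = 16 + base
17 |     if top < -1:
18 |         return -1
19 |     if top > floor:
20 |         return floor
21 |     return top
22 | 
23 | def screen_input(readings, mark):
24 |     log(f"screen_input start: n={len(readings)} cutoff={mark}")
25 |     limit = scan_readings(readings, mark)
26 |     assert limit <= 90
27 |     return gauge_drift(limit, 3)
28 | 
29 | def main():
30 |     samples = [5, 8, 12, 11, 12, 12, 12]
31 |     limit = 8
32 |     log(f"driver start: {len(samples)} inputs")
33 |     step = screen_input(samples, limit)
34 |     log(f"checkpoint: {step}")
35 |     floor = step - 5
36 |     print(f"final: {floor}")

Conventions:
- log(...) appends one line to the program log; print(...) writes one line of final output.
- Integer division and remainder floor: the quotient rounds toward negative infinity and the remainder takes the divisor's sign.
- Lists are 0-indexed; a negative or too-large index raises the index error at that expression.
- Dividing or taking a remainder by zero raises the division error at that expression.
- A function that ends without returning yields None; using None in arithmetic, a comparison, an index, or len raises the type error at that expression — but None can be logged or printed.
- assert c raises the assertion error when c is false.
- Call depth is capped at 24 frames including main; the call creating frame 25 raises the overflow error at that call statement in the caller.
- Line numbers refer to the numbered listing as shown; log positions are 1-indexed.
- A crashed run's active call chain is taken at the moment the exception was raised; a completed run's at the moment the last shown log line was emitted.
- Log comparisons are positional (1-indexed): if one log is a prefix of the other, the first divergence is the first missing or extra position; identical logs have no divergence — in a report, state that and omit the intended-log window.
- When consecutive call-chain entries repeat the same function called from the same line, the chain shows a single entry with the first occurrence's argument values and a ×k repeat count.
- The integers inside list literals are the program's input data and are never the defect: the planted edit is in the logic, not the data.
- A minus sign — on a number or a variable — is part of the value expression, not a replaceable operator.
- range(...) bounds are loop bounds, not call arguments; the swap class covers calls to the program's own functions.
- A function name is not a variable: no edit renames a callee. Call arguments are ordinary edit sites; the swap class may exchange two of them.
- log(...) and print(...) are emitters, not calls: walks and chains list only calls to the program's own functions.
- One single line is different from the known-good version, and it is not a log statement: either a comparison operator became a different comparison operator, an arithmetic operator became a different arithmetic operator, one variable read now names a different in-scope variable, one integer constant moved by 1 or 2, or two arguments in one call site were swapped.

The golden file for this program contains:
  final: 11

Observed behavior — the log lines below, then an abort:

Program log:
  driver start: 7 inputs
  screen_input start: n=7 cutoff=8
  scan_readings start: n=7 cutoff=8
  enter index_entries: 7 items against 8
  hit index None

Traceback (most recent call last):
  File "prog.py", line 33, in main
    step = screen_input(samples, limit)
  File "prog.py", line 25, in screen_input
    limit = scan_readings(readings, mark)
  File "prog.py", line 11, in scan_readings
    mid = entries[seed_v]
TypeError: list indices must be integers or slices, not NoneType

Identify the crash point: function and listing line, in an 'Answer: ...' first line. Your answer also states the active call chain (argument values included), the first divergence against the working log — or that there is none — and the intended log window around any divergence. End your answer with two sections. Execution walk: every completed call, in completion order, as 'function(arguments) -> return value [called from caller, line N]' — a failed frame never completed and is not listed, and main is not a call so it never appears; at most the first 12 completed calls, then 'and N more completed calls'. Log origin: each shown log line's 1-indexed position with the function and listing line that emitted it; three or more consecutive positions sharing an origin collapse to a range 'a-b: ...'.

Answer: the error was raised in scan_readings, line 11.
Key fact: At log position 5 the runs split — shown 'hit index None', but the working version logs 'hit index 1'.
Call chain: main -> screen_input([5, 8, 12, 11, 12, 12, 12], 8) (called at line 33) -> scan_readings([5, 8, 12, 11, 12, 12, 12], 8) (called at line 25).
First divergence: position 5 — the shown line 'hit index None' should read 'hit index 1'.
Intended log window:
  3: scan_readings start: n=7 cutoff=8
  4: enter index_entries: 7 items against 8
  5: hit index 1
  6: gauge_drift: inputs 16 and 3
Execution walk:
  index_entries([5, 8, 12, 11, 12, 12, 12], 8) -> None  [called from scan_readings, line 9]
Log line origins:
  1: logged in main at line 32
  2: logged in screen_input at line 24
  3: logged in scan_readings at line 8
  4: logged in index_entries at line 2
  5: logged in scan_readings at line 10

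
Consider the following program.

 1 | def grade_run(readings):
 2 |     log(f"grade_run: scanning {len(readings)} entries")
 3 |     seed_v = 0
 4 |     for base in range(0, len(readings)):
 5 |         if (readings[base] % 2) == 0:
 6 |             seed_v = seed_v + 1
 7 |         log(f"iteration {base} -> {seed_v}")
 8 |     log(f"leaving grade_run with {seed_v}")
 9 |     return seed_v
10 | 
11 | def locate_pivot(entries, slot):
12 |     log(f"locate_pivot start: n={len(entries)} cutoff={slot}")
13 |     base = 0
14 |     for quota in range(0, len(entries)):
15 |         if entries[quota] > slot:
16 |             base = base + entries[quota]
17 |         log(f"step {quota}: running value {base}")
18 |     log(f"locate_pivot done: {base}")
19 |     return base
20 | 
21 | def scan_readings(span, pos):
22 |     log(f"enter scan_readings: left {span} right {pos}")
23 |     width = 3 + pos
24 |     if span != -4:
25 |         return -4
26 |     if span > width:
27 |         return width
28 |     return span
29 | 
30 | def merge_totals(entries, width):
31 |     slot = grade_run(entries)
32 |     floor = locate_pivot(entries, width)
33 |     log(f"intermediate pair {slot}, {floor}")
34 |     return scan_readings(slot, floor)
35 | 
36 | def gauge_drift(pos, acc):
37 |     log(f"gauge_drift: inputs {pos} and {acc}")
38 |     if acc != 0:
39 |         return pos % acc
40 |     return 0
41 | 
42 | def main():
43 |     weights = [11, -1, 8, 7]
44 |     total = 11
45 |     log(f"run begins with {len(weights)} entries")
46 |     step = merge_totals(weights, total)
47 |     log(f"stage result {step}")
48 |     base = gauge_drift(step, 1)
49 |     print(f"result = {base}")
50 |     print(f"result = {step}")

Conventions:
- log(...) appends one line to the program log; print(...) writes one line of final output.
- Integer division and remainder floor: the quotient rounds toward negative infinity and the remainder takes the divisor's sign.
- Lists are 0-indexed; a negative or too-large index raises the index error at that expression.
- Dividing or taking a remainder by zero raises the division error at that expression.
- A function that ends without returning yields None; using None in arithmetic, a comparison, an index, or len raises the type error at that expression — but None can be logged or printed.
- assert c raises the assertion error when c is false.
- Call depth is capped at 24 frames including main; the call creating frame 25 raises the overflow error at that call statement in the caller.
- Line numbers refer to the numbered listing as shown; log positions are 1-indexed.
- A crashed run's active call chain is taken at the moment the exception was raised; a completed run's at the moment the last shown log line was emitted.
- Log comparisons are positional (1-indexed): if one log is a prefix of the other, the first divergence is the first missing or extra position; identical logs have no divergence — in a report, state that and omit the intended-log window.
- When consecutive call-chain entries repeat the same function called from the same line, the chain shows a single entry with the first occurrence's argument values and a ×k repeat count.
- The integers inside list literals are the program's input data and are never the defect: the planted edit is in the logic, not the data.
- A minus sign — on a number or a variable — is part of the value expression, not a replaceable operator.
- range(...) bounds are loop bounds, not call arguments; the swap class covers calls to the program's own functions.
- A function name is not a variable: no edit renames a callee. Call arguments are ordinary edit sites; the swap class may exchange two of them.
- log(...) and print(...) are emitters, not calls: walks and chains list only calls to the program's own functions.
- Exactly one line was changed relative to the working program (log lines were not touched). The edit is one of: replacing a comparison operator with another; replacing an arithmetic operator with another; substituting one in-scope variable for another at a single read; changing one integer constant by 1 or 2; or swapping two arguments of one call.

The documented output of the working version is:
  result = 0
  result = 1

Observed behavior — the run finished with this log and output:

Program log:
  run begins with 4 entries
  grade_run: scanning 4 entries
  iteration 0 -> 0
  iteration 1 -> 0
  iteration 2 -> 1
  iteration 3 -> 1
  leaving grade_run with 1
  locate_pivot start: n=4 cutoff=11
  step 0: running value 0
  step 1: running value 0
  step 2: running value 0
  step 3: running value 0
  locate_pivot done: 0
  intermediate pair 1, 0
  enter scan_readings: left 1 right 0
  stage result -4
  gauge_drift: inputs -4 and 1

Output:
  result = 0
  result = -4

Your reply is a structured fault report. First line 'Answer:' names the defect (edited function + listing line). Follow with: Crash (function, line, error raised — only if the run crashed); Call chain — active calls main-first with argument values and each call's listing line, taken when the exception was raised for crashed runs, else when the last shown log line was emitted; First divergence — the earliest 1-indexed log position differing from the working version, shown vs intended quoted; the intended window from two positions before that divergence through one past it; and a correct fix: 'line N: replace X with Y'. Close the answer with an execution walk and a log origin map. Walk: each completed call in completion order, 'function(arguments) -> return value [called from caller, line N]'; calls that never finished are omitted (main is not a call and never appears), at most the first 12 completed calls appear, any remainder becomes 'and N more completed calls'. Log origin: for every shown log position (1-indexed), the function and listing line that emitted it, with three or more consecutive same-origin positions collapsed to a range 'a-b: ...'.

Answer: the defect is in scan_readings at line 24.
Key fact: The log first diverges at position 16: the faulty run prints 'stage result -4' where the working version prints 'stage result 1'.
Call chain: main -> gauge_drift(-4, 1) (called at line 48).
First divergence: position 16 — shown 'stage result -4', intended 'stage result 1'.
Intended log window:
  14: intermediate pair 1, 0
  15: enter scan_readings: left 1 right 0
  16: stage result 1
  17: gauge_drift: inputs 1 and 1
Execution walk:
  grade_run([11, -1, 8, 7]) -> 1  [called from merge_totals, line 31]
  locate_pivot([11, -1, 8, 7], 11) -> 0  [called from merge_totals, line 32]
  scan_readings(1, 0) -> -4  [called from merge_totals, line 34]
  merge_totals([11, -1, 8, 7], 11) -> -4  [called from main, line 46]
  gauge_drift(-4, 1) -> 0  [called from main, line 48]
Log origins:
  1: emitted by main (line 45)
  2: emitted by grade_run (line 2)
  3-6: emitted by grade_run (line 7)
  7: emitted by grade_run (line 8)
  8: emitted by locate_pivot (line 12)
  9-12: emitted by locate_pivot (line 17)
  13: emitted by locate_pivot (line 18)
  14: emitted by merge_totals (line 33)
  15: emitted by scan_readings (line 22)
  16: emitted by main (line 47)
  17: emitted by gauge_drift (line 37)
A correct fix: line 24: replace `!=` with `<`.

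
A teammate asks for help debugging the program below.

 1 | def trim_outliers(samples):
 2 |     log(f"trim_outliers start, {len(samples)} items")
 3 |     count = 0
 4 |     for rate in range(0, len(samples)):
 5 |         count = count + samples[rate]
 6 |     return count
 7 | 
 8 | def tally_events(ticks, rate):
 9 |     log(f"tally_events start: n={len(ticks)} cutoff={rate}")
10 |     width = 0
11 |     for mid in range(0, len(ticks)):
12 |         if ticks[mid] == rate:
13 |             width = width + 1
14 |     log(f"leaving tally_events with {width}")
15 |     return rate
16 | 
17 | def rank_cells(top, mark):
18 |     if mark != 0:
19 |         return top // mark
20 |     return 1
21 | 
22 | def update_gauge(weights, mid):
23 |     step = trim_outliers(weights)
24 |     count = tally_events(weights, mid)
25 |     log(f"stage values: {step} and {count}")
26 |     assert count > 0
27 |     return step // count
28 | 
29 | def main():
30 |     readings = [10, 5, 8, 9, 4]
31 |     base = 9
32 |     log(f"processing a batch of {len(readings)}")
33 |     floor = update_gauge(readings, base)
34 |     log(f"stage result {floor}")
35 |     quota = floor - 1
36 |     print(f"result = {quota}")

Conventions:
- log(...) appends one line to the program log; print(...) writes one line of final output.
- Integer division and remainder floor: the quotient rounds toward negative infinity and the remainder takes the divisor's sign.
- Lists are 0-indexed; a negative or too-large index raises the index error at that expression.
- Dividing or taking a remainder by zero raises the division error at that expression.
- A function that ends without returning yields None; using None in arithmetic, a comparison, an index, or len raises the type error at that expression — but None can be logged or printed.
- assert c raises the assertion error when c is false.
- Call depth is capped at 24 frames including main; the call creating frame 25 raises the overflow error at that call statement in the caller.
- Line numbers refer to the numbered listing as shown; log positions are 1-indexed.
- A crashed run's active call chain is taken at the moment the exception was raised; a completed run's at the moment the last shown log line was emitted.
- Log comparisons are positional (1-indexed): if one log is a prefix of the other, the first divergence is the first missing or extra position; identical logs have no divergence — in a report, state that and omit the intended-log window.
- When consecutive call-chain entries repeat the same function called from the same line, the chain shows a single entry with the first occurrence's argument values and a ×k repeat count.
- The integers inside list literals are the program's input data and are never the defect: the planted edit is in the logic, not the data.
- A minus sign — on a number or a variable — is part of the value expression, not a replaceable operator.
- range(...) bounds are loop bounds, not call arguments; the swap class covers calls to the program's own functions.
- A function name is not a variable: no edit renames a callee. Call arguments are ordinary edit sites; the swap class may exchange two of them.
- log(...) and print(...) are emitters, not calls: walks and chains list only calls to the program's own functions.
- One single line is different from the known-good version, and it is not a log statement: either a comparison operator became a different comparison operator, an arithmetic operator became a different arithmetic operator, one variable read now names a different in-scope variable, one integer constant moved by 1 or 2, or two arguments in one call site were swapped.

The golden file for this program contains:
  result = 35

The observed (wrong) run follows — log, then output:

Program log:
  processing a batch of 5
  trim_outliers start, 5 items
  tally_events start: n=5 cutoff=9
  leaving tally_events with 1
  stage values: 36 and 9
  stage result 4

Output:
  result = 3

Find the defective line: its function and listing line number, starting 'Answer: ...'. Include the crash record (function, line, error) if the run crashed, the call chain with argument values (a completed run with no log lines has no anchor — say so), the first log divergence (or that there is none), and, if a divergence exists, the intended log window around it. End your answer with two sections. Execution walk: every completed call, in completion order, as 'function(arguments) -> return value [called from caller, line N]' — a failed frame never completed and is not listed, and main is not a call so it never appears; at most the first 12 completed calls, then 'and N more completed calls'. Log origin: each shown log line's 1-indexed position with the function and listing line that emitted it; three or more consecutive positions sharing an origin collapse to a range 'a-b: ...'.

Answer: the defect is in tally_events at line 15.
The tell: The earliest visible damage is log position 5 — 'stage values: 36 and 9' rather than the intended 'stage values: 36 and 1'.
Call chain: main.
First divergence: position 5; shown 'stage values: 36 and 9' vs intended 'stage values: 36 and 1'.
Intended log window:
  3: tally_events start: n=5 cutoff=9
  4: leaving tally_events with 1
  5: stage values: 36 and 1
  6: stage result 36
Execution walk:
  trim_outliers([10, 5, 8, 9, 4]) -> 36  [called from update_gauge, line 23]
  tally_events([10, 5, 8, 9, 4], 9) -> 9  [called from update_gauge, line 24]
  update_gauge([10, 5, 8, 9, 4], 9) -> 4  [called from main, line 33]
Log line origins:
  1: from main, line 32
  2: from trim_outliers, line 2
  3: from tally_events, line 9
  4: from tally_events, line 14
  5: from update_gauge, line 25
  6: from main, line 34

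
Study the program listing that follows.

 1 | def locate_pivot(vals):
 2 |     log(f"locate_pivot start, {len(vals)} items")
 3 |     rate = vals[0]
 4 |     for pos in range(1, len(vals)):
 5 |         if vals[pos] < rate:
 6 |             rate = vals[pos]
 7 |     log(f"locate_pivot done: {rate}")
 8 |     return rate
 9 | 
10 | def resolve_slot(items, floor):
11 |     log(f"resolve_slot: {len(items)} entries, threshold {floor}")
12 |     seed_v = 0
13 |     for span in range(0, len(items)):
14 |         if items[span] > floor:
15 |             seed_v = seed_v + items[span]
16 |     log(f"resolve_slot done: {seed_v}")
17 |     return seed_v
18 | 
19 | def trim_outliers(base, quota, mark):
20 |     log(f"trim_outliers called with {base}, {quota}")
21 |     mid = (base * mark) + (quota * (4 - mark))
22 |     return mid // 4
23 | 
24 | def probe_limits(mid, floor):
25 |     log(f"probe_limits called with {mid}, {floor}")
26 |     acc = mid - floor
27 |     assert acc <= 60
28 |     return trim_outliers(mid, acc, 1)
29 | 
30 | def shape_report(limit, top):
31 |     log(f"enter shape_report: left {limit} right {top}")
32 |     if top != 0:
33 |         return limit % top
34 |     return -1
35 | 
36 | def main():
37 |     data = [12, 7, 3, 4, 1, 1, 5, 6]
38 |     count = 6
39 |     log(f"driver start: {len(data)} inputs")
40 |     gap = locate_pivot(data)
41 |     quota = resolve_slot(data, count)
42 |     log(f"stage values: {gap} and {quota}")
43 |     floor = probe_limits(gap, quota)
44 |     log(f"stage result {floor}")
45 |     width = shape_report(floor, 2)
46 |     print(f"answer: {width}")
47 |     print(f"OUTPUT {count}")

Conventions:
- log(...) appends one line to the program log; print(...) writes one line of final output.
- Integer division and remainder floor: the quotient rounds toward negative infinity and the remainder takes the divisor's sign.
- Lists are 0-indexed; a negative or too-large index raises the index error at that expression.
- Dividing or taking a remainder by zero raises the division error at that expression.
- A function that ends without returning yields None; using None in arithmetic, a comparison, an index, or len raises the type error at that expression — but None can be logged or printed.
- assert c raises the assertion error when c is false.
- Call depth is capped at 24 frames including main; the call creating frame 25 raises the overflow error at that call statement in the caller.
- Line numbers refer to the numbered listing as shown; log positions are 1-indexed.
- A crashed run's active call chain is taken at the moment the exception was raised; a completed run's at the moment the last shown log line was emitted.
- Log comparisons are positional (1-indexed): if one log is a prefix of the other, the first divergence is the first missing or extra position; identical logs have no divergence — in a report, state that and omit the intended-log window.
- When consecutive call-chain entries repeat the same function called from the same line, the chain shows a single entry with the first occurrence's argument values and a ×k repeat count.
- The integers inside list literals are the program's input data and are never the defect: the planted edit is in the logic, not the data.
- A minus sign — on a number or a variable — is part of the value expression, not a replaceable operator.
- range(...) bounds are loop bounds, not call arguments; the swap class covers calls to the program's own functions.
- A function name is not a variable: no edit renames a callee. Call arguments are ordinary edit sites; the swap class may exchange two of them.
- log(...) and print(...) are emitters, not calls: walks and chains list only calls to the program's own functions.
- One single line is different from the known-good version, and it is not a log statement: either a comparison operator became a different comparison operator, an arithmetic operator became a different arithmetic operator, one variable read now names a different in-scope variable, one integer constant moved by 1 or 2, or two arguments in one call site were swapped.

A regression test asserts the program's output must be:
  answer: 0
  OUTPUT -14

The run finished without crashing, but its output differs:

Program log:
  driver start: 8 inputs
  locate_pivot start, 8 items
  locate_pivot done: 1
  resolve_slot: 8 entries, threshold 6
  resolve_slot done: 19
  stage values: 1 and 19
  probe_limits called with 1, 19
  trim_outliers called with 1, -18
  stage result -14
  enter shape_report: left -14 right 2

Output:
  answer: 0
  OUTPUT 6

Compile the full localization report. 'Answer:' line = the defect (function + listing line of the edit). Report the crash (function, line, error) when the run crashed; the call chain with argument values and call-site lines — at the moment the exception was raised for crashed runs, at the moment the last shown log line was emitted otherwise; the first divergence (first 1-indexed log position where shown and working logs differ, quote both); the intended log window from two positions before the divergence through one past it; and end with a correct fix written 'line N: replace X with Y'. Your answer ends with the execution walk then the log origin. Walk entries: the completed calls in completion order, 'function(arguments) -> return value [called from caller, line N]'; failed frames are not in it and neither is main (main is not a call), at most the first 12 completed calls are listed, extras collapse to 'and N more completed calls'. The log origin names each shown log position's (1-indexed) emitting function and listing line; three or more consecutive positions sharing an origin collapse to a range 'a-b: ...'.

Answer: the defect is in main at line 47.
Key fact: No log line changed; the fault shows up purely in the output.
Call chain: main -> shape_report(-14, 2) (called at line 45).
First divergence: none; the two logs match at every position.
Execution walk:
  locate_pivot([12, 7, 3, 4, 1, 1, 5, 6]) -> 1  [called from main, line 40]
  resolve_slot([12, 7, 3, 4, 1, 1, 5, 6], 6) -> 19  [called from main, line 41]
  trim_outliers(1, -18, 1) -> -14  [called from probe_limits, line 28]
  probe_limits(1, 19) -> -14  [called from main, line 43]
  shape_report(-14, 2) -> 0  [called from main, line 45]
Log line origins:
  1: logged in main at line 39
  2: logged in locate_pivot at line 2
  3: logged in locate_pivot at line 7
  4: logged in resolve_slot at line 11
  5: logged in resolve_slot at line 16
  6: logged in main at line 42
  7: logged in probe_limits at line 25
  8: logged in trim_outliers at line 20
  9: logged in main at line 44
  10: logged in shape_report at line 31
A correct fix: line 47: replace `count` with `floor`.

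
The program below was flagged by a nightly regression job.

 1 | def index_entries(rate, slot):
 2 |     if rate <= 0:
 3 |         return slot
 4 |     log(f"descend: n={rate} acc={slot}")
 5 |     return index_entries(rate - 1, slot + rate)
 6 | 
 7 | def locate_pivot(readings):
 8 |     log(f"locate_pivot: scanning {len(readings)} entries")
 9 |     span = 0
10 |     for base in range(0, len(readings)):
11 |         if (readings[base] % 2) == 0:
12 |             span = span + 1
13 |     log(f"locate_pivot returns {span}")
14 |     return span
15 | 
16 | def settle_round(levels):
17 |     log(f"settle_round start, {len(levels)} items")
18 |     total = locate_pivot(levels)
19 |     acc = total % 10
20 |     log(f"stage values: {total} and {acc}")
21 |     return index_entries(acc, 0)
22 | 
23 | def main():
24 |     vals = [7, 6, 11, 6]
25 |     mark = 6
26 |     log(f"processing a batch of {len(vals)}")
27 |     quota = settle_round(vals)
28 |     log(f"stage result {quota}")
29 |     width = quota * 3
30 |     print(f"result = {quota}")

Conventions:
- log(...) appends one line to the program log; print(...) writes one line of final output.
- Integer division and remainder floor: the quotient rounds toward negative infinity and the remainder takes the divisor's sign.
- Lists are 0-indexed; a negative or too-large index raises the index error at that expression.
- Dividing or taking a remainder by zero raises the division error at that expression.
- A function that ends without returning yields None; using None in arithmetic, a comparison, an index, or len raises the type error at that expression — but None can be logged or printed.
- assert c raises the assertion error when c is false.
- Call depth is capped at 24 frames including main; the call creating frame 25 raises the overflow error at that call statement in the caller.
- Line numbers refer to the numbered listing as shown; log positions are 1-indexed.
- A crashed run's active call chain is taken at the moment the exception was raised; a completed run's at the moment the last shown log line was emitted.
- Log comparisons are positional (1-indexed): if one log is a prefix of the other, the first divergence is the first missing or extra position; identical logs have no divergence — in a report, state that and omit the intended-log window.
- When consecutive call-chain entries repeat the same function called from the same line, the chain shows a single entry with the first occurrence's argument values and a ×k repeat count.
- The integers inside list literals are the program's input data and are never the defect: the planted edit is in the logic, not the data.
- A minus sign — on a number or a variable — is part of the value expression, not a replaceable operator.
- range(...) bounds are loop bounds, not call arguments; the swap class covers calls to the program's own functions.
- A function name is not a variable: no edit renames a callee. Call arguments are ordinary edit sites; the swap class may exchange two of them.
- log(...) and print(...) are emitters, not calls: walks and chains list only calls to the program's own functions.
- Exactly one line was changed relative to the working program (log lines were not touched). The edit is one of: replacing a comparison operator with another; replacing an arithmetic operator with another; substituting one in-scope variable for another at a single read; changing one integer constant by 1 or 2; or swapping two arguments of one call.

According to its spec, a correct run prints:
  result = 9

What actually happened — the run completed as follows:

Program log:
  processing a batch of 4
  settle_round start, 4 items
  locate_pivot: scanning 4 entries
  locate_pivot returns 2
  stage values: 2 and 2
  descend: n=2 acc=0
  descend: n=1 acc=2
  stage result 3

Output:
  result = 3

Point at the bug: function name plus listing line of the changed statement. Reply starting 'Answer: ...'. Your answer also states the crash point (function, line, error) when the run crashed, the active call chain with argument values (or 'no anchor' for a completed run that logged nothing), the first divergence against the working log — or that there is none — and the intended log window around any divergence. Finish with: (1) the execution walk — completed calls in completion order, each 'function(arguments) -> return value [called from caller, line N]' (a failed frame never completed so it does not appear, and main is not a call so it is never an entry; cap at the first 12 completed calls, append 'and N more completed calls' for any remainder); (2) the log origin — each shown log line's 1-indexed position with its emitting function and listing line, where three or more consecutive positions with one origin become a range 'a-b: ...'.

Answer: the defect is in main at line 30.
The tell: The logs agree in full; only the final output differs.
Call chain: main.
First divergence: none; the two logs match at every position.
Execution walk:
  locate_pivot([7, 6, 11, 6]) -> 2  [called from settle_round, line 18]
  index_entries(0, 3) -> 3  [called from index_entries, line 5]
  index_entries(1, 2) -> 3  [called from index_entries, line 5]
  index_entries(2, 0) -> 3  [called from settle_round, line 21]
  settle_round([7, 6, 11, 6]) -> 3  [called from main, line 27]
Log line origins:
  1: from main, line 26
  2: from settle_round, line 17
  3: from locate_pivot, line 8
  4: from locate_pivot, line 13
  5: from settle_round, line 20
  6: from index_entries, line 4
  7: from index_entries, line 4
  8: from main, line 28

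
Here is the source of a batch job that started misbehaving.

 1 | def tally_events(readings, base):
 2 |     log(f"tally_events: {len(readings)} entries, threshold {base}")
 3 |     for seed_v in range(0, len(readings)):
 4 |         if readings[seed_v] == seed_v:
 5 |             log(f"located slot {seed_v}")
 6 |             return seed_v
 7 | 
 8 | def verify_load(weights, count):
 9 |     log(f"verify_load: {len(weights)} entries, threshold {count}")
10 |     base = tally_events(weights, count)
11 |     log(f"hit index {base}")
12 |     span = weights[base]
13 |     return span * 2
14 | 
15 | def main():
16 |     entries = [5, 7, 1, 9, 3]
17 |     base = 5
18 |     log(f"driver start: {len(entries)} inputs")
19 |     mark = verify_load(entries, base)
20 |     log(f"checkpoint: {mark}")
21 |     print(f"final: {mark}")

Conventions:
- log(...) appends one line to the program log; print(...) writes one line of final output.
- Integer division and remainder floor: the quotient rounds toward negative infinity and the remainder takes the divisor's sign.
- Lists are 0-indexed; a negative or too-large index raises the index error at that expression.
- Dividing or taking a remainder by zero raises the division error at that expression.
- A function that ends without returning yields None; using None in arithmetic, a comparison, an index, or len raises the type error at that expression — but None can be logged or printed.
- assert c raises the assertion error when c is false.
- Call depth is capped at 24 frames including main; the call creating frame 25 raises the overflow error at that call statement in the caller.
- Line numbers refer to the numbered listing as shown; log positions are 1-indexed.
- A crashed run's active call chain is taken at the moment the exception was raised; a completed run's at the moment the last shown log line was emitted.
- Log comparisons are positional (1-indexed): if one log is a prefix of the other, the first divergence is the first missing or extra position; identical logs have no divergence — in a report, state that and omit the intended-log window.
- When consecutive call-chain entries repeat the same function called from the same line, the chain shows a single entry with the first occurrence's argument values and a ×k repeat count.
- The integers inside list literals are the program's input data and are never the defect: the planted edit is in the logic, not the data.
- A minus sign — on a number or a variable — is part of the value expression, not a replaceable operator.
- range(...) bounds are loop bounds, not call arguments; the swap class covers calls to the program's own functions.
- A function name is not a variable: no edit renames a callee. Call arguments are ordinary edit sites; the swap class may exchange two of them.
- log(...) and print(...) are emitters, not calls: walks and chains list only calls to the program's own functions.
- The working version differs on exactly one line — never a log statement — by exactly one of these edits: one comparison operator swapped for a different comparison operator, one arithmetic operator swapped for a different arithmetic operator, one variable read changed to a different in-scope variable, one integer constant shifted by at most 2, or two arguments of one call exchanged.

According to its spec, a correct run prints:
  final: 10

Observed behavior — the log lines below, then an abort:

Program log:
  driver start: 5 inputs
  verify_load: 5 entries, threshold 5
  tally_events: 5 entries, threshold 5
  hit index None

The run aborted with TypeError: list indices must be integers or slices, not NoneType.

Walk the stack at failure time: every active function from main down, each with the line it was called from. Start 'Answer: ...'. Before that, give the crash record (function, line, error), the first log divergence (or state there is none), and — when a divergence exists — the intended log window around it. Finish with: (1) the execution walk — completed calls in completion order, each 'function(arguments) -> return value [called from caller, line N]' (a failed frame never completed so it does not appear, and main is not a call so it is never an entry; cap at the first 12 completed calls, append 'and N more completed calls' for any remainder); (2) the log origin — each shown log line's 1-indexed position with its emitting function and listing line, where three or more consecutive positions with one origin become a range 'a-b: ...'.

Answer: main -> verify_load (called at line 19).
The tell: Log line 4 is where behavior first shows: 'hit index None' appears instead of 'located slot 0'.
Crash: verify_load, line 12, TypeError.
First divergence: at position 4 the run shows 'hit index None' where the working version logs 'located slot 0'.
Intended log window:
  2: verify_load: 5 entries, threshold 5
  3: tally_events: 5 entries, threshold 5
  4: located slot 0
  5: hit index 0
Execution walk:
  tally_events([5, 7, 1, 9, 3], 5) -> None  [called from verify_load, line 10]
Origin of each log line:
  1: emitted by main (line 18)
  2: emitted by verify_load (line 9)
  3: emitted by tally_events (line 2)
  4: emitted by verify_load (line 11)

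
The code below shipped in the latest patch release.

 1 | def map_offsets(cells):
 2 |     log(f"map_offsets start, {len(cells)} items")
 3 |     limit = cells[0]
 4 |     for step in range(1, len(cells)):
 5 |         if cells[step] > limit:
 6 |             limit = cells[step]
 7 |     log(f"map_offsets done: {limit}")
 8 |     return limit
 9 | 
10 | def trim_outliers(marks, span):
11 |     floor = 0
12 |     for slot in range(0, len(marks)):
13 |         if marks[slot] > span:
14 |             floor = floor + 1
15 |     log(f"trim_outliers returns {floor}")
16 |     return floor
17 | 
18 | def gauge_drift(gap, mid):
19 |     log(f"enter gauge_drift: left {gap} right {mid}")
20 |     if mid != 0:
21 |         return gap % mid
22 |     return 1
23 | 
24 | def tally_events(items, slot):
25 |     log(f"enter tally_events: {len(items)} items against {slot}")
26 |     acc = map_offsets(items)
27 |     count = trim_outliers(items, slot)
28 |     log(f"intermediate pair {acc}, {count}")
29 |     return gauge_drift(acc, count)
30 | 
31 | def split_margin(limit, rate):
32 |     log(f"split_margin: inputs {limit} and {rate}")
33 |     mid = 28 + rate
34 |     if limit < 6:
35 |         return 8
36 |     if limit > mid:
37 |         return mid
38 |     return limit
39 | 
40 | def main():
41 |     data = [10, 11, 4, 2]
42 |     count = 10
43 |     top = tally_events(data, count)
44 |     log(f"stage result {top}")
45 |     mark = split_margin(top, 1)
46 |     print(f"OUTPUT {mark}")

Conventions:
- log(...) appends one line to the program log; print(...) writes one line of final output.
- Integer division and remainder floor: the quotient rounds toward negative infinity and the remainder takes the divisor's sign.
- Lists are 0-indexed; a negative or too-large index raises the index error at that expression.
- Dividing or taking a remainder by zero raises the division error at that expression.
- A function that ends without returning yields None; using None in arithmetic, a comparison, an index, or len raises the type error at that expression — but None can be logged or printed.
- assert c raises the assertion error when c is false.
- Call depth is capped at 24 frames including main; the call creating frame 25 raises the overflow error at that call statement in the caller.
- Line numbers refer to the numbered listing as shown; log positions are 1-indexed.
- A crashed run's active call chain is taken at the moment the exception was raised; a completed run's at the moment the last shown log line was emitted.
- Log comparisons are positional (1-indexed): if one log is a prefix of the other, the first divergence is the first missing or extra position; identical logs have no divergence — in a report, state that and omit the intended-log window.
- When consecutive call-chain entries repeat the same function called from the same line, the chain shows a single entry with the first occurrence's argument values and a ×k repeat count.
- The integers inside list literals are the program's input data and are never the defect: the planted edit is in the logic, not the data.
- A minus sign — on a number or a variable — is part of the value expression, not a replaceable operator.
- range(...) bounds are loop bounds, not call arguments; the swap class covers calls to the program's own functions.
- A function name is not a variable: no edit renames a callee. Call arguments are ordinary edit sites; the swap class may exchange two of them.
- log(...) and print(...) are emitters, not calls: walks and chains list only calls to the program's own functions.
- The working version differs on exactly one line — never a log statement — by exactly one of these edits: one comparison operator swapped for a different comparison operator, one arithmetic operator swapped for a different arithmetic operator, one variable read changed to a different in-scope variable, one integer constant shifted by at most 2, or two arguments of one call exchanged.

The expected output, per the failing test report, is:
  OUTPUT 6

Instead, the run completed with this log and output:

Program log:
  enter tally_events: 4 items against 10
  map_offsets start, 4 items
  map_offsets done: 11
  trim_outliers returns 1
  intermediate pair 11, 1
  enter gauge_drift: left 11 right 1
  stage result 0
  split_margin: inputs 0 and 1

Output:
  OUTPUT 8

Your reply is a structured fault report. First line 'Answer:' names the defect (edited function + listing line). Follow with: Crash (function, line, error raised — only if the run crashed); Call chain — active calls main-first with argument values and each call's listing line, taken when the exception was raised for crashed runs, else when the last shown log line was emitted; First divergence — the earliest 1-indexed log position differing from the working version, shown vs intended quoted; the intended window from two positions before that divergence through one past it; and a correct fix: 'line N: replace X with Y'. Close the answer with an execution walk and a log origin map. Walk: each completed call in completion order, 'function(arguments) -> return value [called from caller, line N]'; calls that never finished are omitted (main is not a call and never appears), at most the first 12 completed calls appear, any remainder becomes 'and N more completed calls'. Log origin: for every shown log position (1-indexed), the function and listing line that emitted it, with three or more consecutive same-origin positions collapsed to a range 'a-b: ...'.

Answer: the defect is in split_margin at line 35.
The tell: The logs agree in full; only the final output differs.
Call chain: main -> split_margin(0, 1) (called at line 45).
First divergence: none — the logs agree in full.
Execution walk:
  map_offsets([10, 11, 4, 2]) -> 11  [called from tally_events, line 26]
  trim_outliers([10, 11, 4, 2], 10) -> 1  [called from tally_events, line 27]
  gauge_drift(11, 1) -> 0  [called from tally_events, line 29]
  tally_events([10, 11, 4, 2], 10) -> 0  [called from main, line 43]
  split_margin(0, 1) -> 8  [called from main, line 45]
Log origin:
  1 — tally_events, line 25
  2 — map_offsets, line 2
  3 — map_offsets, line 7
  4 — trim_outliers, line 15
  5 — tally_events, line 28
  6 — gauge_drift, line 19
  7 — main, line 44
  8 — split_margin, line 32
A correct fix: line 35: replace `8` with `6`.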